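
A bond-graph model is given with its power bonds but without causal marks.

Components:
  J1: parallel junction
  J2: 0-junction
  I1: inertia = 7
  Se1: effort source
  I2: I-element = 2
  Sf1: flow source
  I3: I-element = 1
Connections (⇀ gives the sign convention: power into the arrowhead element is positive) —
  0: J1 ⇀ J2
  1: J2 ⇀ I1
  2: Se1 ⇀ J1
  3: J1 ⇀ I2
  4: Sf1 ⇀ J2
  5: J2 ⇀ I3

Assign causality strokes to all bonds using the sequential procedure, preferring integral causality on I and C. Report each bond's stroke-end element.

#2 |J1  (source Se1 imposes e)
#4 |Sf1  (Sf1 fixes flow; stroke at Sf1)
#0 |J2  (0-jn J1 has e-setter on 2)
#3 |I2  (common-e at J1 fixed by 2)
#1 |I1  (J2 effort already set via bond 0)
#5 |I3  (J2: bond 0 brought effort, rest push out)

b0 |J2
b1 |I1
b2 |J1
b3 |I2
b4 |Sf1
b5 |I3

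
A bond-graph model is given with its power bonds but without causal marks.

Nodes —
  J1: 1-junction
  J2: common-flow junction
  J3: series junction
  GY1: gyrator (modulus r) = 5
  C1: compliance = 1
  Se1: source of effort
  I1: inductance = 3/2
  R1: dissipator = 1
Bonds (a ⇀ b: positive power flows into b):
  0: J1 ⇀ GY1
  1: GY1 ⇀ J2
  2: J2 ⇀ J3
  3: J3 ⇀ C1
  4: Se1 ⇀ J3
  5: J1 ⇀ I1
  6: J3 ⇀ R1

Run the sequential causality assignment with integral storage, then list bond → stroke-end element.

bond 4 stroke→J3  (Se1 (Se) sets effort on bond)
bond 3 stroke→J3  (C1 outputs effort q/C1)
bond 5 stroke→I1  (I1 outputs flow p/I1)
bond 0 stroke→J1  (J1 flow already set via bond 5)
bond 1 stroke→J2  (GY1: gyrator matches bond 0)
bond 2 stroke→J3  (J2: last free bond brings flow in)
bond 6 stroke→R1  (J3: last free bond brings flow in)

bond 0 |J1
bond 1 |J2
bond 2 |J3
bond 3 |J3
bond 4 |J3
bond 5 |I1
bond 6 |R1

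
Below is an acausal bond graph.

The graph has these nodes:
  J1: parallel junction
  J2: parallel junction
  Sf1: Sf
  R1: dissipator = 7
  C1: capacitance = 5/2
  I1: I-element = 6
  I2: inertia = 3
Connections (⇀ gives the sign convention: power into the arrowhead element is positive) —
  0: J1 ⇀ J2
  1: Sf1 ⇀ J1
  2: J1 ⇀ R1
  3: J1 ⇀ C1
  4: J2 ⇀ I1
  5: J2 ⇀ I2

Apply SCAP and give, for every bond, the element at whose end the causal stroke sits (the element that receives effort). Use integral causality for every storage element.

b1 →Sf1  (Sf1 fixes flow; stroke at Sf1)
b3 →J1  (C1: C, integral causality)
b0 →J2  (0-jn J1 has e-setter on 3)
b2 →R1  (0-jn J1 has e-setter on 3)
b4 →I1  (common-e at J2 fixed by 0)
b5 →I2  (0-jn J2 has e-setter on 0)

b0 |J2
b1 |Sf1
b2 |R1
b3 |J1
b4 |I1
b5 |I2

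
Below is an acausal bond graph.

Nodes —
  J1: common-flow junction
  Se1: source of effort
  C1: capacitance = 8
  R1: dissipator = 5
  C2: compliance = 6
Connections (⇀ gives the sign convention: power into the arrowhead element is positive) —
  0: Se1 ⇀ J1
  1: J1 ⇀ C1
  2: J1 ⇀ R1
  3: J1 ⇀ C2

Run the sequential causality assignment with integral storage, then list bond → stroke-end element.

#0 |J1  (Se1 (Se) sets effort on bond)
#1 |J1  (C1 integral (e out))
#3 |J1  (C2 integral (e out))
#2 |R1  (only one flow-in slot at J1)

bond 0 →J1
bond 1 →J1
bond 2 →R1
bond 3 →J1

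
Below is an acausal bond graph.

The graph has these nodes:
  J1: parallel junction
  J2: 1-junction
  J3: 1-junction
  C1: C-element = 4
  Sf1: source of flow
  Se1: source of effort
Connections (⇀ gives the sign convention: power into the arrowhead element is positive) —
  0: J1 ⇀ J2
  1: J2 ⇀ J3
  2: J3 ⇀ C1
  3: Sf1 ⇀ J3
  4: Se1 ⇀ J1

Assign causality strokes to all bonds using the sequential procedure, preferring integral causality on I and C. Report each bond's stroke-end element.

β0 stroke at J2
β1 stroke at J3
β2 stroke at J3
β3 stroke at Sf1
β4 stroke at J1

β3 |Sf1  (Sf1 fixes flow; stroke at Sf1)
β4 |J1  (source Se1 imposes e)
β0 |J2  (J1 effort already set via bond 4)
β1 |J3  (only one flow-in slot at J2)
β2 |J3  (common-f at J3 fixed by 3)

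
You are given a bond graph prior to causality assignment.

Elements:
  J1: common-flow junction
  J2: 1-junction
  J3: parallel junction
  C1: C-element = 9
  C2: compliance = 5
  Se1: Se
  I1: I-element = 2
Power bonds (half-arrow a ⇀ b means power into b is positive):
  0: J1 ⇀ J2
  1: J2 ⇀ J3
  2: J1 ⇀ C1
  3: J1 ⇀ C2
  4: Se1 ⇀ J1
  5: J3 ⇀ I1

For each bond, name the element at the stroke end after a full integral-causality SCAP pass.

#4 |J1  (Se1: effort source, stroke at far end)
#2 |J1  (C1: C, integral causality)
#3 |J1  (C2 integral (e out))
#0 |J2  (closing 1-jn rule on J1)
#1 |J3  (only one flow-in slot at J2)
#5 |I1  (J3 effort already set via bond 1)

bond 0 stroke at J2
bond 1 stroke at J3
bond 2 stroke at J1
bond 3 stroke at J1
bond 4 stroke at J1
bond 5 stroke at I1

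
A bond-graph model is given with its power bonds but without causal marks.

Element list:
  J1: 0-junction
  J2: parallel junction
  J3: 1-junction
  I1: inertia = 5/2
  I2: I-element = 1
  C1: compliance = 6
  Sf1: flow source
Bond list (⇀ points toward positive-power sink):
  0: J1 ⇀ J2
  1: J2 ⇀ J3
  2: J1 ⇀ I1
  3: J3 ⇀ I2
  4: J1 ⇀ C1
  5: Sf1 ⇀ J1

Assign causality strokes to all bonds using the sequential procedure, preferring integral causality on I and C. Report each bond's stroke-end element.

β5 →Sf1  (Sf1 fixes flow; stroke at Sf1)
β2 →I1  (I1: I, integral causality)
β3 →I2  (I2: I, integral causality)
β1 →J3  (common-f at J3 fixed by 3)
β0 →J2  (J2 needs exactly one e-in)
β4 →J1  (closing 0-jn rule on J1)

#0 →J2
#1 →J3
#2 →I1
#3 →I2
#4 →J1
#5 →Sf1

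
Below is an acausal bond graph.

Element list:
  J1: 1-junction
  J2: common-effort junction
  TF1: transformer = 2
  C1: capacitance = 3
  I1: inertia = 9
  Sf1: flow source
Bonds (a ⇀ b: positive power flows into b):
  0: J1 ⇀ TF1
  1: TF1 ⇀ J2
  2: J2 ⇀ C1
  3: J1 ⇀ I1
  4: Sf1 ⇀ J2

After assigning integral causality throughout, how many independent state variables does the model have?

bond 4 →Sf1  (Sf1 (Sf) sets flow on bond)
bond 2 →J2  (C1 integral (e out))
bond 1 →TF1  (0-jn J2 has e-setter on 2)
bond 0 →J1  (TF TF1: opposite of bond 1)
bond 3 →I1  (J1 needs exactly one f-in)

2  (C1, I1 all integral)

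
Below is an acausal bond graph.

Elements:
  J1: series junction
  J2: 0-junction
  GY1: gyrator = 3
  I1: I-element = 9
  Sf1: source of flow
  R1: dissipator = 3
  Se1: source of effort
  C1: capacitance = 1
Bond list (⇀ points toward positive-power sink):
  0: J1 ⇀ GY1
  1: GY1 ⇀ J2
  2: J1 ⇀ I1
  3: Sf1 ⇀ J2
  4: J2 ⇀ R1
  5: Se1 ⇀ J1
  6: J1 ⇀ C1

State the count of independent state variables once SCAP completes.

2  (C1, I1 all integral)

bond 3 stroke→Sf1  (Sf1 fixes flow; stroke at Sf1)
bond 5 stroke→J1  (source Se1 imposes e)
bond 2 stroke→I1  (I1 outputs flow p/I1)
bond 0 stroke→J1  (J1: bond 2 brought flow, rest push out)
bond 6 stroke→J1  (common-f at J1 fixed by 2)
bond 1 stroke→J2  (GY GY1: same side as bond 0)
bond 4 stroke→R1  (J2: bond 1 brought effort, rest push out)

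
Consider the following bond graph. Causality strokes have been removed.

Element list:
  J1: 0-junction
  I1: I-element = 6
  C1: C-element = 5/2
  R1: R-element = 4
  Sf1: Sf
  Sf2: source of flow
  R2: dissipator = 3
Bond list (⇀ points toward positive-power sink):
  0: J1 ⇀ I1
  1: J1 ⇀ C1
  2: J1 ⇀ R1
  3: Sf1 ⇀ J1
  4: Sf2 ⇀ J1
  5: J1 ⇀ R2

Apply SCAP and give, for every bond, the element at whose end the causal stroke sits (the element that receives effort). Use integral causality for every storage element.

b0 stroke at I1
b1 stroke at J1
b2 stroke at R1
b3 stroke at Sf1
b4 stroke at Sf2
b5 stroke at R2

#3 stroke→Sf1  (Sf1 fixes flow; stroke at Sf1)
#4 stroke→Sf2  (Sf2 fixes flow; stroke at Sf2)
#0 stroke→I1  (I1 outputs flow p/I1)
#1 stroke→J1  (C1 outputs effort q/C1)
#2 stroke→R1  (J1 effort already set via bond 1)
#5 stroke→R2  (J1 effort already set via bond 1)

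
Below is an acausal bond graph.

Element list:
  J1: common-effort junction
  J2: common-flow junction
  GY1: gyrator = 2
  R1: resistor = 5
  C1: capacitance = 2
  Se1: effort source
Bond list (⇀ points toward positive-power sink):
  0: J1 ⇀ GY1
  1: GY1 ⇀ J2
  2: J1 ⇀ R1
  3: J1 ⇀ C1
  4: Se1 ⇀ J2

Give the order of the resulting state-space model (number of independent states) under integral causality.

bond 4 stroke at J2  (Se1 (Se) sets effort on bond)
bond 1 stroke at GY1  (only one flow-in slot at J2)
bond 0 stroke at GY1  (through GY1, causality inverts; strokes same side of GY1)
bond 3 stroke at J1  (C1 integral (e out))
bond 2 stroke at R1  (J1 effort already set via bond 3)

1  (C1 all integral)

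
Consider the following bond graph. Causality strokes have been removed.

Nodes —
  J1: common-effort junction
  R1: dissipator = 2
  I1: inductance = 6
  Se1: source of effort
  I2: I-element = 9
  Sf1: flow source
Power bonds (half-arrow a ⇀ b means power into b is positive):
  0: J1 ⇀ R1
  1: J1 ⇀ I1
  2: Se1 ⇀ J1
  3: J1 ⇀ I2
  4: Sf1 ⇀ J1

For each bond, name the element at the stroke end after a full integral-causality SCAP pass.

b0 |R1
b1 |I1
b2 |J1
b3 |I2
b4 |Sf1

β2 stroke→J1  (Se1: effort source, stroke at far end)
β4 stroke→Sf1  (Sf1 fixes flow; stroke at Sf1)
β0 stroke→R1  (0-jn J1 has e-setter on 2)
β1 stroke→I1  (common-e at J1 fixed by 2)
β3 stroke→I2  (J1 effort already set via bond 2)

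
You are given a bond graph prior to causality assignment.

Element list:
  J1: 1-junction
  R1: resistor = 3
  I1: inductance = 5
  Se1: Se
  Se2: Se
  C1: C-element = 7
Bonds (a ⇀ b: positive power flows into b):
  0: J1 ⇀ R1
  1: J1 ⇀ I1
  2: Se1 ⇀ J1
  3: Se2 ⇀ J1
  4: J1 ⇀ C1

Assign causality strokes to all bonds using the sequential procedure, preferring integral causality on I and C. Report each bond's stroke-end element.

β2 |J1  (source Se1 imposes e)
β3 |J1  (Se2 (Se) sets effort on bond)
β1 |I1  (I1: I, integral causality)
β0 |J1  (common-f at J1 fixed by 1)
β4 |J1  (J1: bond 1 brought flow, rest push out)

bond 0 stroke at J1
bond 1 stroke at I1
bond 2 stroke at J1
bond 3 stroke at J1
bond 4 stroke at J1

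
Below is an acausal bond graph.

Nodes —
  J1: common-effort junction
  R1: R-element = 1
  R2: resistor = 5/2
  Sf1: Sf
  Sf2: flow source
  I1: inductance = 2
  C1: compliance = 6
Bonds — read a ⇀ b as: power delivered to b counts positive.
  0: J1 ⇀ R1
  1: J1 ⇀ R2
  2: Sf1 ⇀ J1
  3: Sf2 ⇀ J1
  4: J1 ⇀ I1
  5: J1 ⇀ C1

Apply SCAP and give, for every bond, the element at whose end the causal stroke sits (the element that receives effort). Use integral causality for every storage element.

bond 2 stroke at Sf1  (Sf1 fixes flow; stroke at Sf1)
bond 3 stroke at Sf2  (Sf2 (Sf) sets flow on bond)
bond 4 stroke at I1  (I1: I, integral causality)
bond 5 stroke at J1  (C1: C, integral causality)
bond 0 stroke at R1  (common-e at J1 fixed by 5)
bond 1 stroke at R2  (J1 effort already set via bond 5)

β0 |R1
β1 |R2
β2 |Sf1
β3 |Sf2
β4 |I1
β5 |J1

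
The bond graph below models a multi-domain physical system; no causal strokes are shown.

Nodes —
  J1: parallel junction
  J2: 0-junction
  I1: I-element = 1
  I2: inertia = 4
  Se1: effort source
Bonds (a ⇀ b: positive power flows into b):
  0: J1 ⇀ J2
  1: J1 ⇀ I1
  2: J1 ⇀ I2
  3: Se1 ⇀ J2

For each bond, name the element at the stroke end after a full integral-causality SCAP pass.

bond 3 →J2  (Se1 (Se) sets effort on bond)
bond 0 →J1  (J2 effort already set via bond 3)
bond 1 →I1  (0-jn J1 has e-setter on 0)
bond 2 →I2  (J1: bond 0 brought effort, rest push out)

b0 →J1
b1 →I1
b2 →I2
b3 →J2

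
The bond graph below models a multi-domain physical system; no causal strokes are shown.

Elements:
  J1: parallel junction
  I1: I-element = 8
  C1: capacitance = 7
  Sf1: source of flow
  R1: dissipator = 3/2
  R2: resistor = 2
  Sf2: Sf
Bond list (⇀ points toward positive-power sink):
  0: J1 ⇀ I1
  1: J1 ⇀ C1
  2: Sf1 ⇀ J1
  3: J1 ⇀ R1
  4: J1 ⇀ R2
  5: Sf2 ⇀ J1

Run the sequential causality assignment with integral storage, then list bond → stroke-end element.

#2 →Sf1  (source Sf1 imposes f)
#5 →Sf2  (source Sf2 imposes f)
#0 →I1  (I1: I, integral causality)
#1 →J1  (C1 integral (e out))
#3 →R1  (0-jn J1 has e-setter on 1)
#4 →R2  (J1: bond 1 brought effort, rest push out)

#0 stroke at I1
#1 stroke at J1
#2 stroke at Sf1
#3 stroke at R1
#4 stroke at R2
#5 stroke at Sf2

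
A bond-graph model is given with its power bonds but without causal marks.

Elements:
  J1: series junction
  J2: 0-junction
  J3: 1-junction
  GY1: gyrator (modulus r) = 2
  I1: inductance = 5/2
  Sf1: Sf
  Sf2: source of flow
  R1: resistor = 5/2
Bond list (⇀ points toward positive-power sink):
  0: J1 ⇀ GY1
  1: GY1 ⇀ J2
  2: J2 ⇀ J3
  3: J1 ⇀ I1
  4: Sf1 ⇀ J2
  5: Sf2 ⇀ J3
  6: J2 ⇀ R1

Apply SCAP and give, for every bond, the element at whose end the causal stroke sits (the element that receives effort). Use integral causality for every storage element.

#4 |Sf1  (Sf1: flow source, stroke at near end)
#5 |Sf2  (Sf2 (Sf) sets flow on bond)
#2 |J3  (1-jn J3 has f-setter on 5)
#3 |I1  (I1 integral (f out))
#0 |J1  (J1 flow already set via bond 3)
#1 |J2  (GY1 both-in/both-out from 0)
#6 |R1  (common-e at J2 fixed by 1)

b0 stroke→J1
b1 stroke→J2
b2 stroke→J3
b3 stroke→I1
b4 stroke→Sf1
b5 stroke→Sf2
b6 stroke→R1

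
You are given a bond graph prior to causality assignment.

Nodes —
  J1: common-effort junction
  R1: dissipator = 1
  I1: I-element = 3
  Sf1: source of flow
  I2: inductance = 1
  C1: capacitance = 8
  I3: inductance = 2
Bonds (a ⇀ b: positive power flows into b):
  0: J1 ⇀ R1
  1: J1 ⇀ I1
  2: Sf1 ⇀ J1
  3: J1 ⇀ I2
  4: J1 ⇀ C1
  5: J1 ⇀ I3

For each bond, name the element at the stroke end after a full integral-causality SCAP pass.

#0 |R1
#1 |I1
#2 |Sf1
#3 |I2
#4 |J1
#5 |I3

bond 2 |Sf1  (Sf1 (Sf) sets flow on bond)
bond 1 |I1  (I1: I, integral causality)
bond 3 |I2  (I2 outputs flow p/I2)
bond 4 |J1  (C1: C, integral causality)
bond 0 |R1  (J1 effort already set via bond 4)
bond 5 |I3  (common-e at J1 fixed by 4)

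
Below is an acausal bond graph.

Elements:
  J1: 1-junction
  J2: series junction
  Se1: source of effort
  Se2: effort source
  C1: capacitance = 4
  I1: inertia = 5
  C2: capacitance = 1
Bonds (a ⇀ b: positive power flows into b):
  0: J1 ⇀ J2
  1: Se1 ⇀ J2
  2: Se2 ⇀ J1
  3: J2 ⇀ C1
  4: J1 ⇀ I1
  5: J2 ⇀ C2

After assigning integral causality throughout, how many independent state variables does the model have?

b1 |J2  (Se1 (Se) sets effort on bond)
b2 |J1  (source Se2 imposes e)
b3 |J2  (C1 outputs effort q/C1)
b4 |I1  (I1: I, integral causality)
b0 |J1  (J1: bond 4 brought flow, rest push out)
b5 |J2  (1-jn J2 has f-setter on 0)

3  (C1, C2, I1 all integral)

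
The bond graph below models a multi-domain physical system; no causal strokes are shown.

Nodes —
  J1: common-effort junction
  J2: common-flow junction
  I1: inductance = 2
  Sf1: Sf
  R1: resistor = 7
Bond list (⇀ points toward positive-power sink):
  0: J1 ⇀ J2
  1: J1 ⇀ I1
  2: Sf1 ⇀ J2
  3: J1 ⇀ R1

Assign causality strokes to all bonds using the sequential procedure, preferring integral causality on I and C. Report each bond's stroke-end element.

β2 stroke→Sf1  (Sf1 fixes flow; stroke at Sf1)
β0 stroke→J2  (J2: bond 2 brought flow, rest push out)
β1 stroke→I1  (I1 integral (f out))
β3 stroke→J1  (J1 needs exactly one e-in)

b0 stroke at J2
b1 stroke at I1
b2 stroke at Sf1
b3 stroke at J1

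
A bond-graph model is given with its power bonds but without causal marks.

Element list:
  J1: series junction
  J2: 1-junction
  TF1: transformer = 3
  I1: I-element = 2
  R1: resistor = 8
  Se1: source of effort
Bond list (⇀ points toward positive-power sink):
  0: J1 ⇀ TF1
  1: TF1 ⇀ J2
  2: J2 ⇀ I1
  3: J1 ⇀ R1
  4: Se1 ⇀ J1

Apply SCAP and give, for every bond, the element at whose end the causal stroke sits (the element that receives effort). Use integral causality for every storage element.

β0 →TF1
β1 →J2
β2 →I1
β3 →J1
β4 →J1

β4 |J1  (Se1: effort source, stroke at far end)
β2 |I1  (I1 integral (f out))
β1 |J2  (J2 flow already set via bond 2)
β0 |TF1  (TF TF1: opposite of bond 1)
β3 |J1  (J1 flow already set via bond 0)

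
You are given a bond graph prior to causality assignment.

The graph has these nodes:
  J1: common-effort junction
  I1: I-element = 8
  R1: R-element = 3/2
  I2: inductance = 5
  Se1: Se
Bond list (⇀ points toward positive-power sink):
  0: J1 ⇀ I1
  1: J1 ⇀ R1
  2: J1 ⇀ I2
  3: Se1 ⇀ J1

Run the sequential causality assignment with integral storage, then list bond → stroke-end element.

β3 stroke→J1  (Se1 (Se) sets effort on bond)
β0 stroke→I1  (common-e at J1 fixed by 3)
β1 stroke→R1  (0-jn J1 has e-setter on 3)
β2 stroke→I2  (0-jn J1 has e-setter on 3)

b0 |I1
b1 |R1
b2 |I2
b3 |J1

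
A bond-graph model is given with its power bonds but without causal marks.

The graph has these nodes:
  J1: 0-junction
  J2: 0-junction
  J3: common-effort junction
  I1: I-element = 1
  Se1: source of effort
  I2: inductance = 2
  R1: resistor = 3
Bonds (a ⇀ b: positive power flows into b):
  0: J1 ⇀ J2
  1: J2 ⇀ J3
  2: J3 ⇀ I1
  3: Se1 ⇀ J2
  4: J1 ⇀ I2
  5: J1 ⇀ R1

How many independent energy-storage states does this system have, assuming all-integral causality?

β3 stroke→J2  (Se1 (Se) sets effort on bond)
β0 stroke→J1  (common-e at J2 fixed by 3)
β1 stroke→J3  (0-jn J2 has e-setter on 3)
β2 stroke→I1  (0-jn J3 has e-setter on 1)
β4 stroke→I2  (J1 effort already set via bond 0)
β5 stroke→R1  (J1 effort already set via bond 0)

2  (I1, I2 all integral)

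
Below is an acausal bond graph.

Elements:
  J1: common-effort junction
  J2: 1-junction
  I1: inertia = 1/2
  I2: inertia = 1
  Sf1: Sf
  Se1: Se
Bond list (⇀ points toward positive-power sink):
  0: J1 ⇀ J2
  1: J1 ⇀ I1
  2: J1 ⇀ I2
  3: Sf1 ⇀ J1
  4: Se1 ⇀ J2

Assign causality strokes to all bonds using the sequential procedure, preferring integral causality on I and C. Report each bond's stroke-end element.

β0 |J1
β1 |I1
β2 |I2
β3 |Sf1
β4 |J2

β3 stroke→Sf1  (Sf1 fixes flow; stroke at Sf1)
β4 stroke→J2  (Se1: effort source, stroke at far end)
β0 stroke→J1  (J2 needs exactly one f-in)
β1 stroke→I1  (0-jn J1 has e-setter on 0)
β2 stroke→I2  (J1 effort already set via bond 0)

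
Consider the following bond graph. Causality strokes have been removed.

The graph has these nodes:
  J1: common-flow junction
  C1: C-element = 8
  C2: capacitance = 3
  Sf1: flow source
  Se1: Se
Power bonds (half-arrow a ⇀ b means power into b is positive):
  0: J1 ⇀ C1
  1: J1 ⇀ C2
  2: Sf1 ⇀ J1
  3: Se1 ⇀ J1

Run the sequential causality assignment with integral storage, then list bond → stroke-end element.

#2 |Sf1  (Sf1: flow source, stroke at near end)
#3 |J1  (Se1: effort source, stroke at far end)
#0 |J1  (J1: bond 2 brought flow, rest push out)
#1 |J1  (J1 flow already set via bond 2)

β0 →J1
β1 →J1
β2 →Sf1
β3 →J1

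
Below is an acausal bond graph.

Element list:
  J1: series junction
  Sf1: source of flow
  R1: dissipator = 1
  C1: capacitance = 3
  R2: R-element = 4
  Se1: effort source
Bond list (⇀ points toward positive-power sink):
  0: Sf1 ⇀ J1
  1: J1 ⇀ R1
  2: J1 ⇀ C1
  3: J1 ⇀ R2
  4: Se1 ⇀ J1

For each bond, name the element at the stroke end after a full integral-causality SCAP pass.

β0 |Sf1
β1 |J1
β2 |J1
β3 |J1
β4 |J1

bond 0 |Sf1  (Sf1: flow source, stroke at near end)
bond 4 |J1  (source Se1 imposes e)
bond 1 |J1  (J1: bond 0 brought flow, rest push out)
bond 2 |J1  (J1: bond 0 brought flow, rest push out)
bond 3 |J1  (J1: bond 0 brought flow, rest push out)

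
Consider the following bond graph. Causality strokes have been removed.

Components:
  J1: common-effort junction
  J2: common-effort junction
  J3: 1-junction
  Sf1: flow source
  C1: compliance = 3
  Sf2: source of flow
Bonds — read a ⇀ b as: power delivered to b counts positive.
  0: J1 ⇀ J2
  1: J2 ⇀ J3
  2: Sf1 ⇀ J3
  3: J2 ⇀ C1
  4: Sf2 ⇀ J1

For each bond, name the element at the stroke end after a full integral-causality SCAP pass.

β2 stroke→Sf1  (Sf1: flow source, stroke at near end)
β4 stroke→Sf2  (source Sf2 imposes f)
β0 stroke→J1  (J1 needs exactly one e-in)
β1 stroke→J3  (J3 flow already set via bond 2)
β3 stroke→J2  (J2: last free bond brings effort in)

bond 0 stroke→J1
bond 1 stroke→J3
bond 2 stroke→Sf1
bond 3 stroke→J2
bond 4 stroke→Sf2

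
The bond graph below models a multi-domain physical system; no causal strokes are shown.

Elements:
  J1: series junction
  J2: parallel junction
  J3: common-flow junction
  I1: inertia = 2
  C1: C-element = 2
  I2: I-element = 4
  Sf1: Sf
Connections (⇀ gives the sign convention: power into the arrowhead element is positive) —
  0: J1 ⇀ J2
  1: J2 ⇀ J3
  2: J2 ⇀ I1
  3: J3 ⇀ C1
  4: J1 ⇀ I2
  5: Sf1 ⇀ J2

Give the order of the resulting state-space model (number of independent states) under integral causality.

β5 stroke at Sf1  (Sf1 (Sf) sets flow on bond)
β2 stroke at I1  (prefer integral on I1)
β3 stroke at J3  (C1 outputs effort q/C1)
β1 stroke at J2  (J3: last free bond brings flow in)
β0 stroke at J1  (0-jn J2 has e-setter on 1)
β4 stroke at I2  (J1: last free bond brings flow in)

3  (C1, I1, I2 all integral)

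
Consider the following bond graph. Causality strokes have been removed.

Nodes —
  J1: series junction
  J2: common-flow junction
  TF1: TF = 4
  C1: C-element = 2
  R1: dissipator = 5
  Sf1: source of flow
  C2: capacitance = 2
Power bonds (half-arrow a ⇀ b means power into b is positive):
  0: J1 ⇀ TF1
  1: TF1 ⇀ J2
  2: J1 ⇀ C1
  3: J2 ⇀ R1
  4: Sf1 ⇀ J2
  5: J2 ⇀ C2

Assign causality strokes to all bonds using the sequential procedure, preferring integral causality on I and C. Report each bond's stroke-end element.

b4 →Sf1  (Sf1: flow source, stroke at near end)
b1 →J2  (common-f at J2 fixed by 4)
b3 →J2  (1-jn J2 has f-setter on 4)
b5 →J2  (common-f at J2 fixed by 4)
b0 →TF1  (TF1 one-in-one-out from 1)
b2 →J1  (J1 flow already set via bond 0)

#0 stroke at TF1
#1 stroke at J2
#2 stroke at J1
#3 stroke at J2
#4 stroke at Sf1
#5 stroke at J2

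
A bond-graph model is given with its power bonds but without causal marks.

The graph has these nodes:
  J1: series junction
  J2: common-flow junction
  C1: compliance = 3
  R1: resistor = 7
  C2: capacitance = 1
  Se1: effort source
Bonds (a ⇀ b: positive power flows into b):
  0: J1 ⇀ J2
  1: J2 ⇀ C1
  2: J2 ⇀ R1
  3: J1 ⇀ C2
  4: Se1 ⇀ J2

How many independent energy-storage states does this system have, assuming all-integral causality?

bond 4 |J2  (Se1 fixes effort; stroke away)
bond 1 |J2  (C1: C, integral causality)
bond 3 |J1  (C2: C, integral causality)
bond 0 |J2  (only one flow-in slot at J1)
bond 2 |R1  (closing 1-jn rule on J2)

2  (C1, C2 all integral)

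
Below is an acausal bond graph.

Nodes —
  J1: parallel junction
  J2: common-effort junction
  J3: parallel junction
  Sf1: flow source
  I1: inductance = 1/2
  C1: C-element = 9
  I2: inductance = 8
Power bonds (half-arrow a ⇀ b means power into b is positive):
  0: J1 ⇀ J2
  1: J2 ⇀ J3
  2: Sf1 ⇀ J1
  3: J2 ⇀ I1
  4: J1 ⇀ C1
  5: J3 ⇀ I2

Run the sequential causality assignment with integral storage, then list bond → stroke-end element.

β2 |Sf1  (source Sf1 imposes f)
β3 |I1  (I1: I, integral causality)
β4 |J1  (C1: C, integral causality)
β0 |J2  (common-e at J1 fixed by 4)
β1 |J3  (J2: bond 0 brought effort, rest push out)
β5 |I2  (J3 effort already set via bond 1)

β0 stroke at J2
β1 stroke at J3
β2 stroke at Sf1
β3 stroke at I1
β4 stroke at J1
β5 stroke at I2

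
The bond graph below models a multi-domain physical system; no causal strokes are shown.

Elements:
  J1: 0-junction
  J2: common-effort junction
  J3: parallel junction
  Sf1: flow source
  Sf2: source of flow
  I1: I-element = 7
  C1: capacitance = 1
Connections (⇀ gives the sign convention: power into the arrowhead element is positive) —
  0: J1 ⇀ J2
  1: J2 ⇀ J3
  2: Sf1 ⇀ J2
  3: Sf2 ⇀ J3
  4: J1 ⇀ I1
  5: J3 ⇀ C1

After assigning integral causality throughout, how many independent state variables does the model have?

#2 stroke→Sf1  (Sf1 (Sf) sets flow on bond)
#3 stroke→Sf2  (Sf2: flow source, stroke at near end)
#4 stroke→I1  (prefer integral on I1)
#0 stroke→J1  (J1: last free bond brings effort in)
#1 stroke→J2  (J2: last free bond brings effort in)
#5 stroke→J3  (only one effort-in slot at J3)

2  (C1, I1 all integral)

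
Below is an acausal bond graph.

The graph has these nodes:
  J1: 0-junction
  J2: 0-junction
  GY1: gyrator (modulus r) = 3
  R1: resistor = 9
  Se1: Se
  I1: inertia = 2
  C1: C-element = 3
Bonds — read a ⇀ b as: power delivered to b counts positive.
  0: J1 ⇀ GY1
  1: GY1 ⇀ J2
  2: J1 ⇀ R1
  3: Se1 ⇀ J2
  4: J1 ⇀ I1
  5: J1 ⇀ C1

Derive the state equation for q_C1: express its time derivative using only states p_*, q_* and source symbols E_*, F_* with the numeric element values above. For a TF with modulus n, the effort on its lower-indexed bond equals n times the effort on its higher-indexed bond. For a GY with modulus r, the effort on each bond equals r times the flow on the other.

dq_C1/dt = -E_Se1/3 - p_I1/2 - q_C1/27

b3 →J2  (Se1: effort source, stroke at far end)
b1 →GY1  (J2: bond 3 brought effort, rest push out)
b0 →GY1  (GY1: gyrator matches bond 1)
b4 →I1  (I1 integral (f out))
b5 →J1  (C1 integral (e out))
b2 →R1  (J1: bond 5 brought effort, rest push out)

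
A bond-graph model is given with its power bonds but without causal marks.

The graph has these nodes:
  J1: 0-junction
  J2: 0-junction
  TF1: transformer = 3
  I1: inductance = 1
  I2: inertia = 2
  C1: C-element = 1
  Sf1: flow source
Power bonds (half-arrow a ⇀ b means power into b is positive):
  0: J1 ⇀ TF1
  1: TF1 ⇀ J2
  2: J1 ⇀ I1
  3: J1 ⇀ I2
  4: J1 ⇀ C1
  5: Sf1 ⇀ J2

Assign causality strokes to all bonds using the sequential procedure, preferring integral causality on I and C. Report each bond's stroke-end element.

#0 stroke→TF1
#1 stroke→J2
#2 stroke→I1
#3 stroke→I2
#4 stroke→J1
#5 stroke→Sf1

bond 5 |Sf1  (Sf1 (Sf) sets flow on bond)
bond 1 |J2  (closing 0-jn rule on J2)
bond 0 |TF1  (TF1: transformer flips bond 1)
bond 2 |I1  (I1: I, integral causality)
bond 3 |I2  (prefer integral on I2)
bond 4 |J1  (only one effort-in slot at J1)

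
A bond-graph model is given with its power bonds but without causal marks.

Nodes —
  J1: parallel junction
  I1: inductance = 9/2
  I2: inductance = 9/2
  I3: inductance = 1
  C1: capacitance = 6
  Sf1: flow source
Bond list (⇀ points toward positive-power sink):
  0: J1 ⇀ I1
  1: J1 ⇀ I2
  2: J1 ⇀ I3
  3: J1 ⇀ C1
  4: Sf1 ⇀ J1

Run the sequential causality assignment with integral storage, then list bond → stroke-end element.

#0 →I1
#1 →I2
#2 →I3
#3 →J1
#4 →Sf1

b4 stroke at Sf1  (Sf1 fixes flow; stroke at Sf1)
b0 stroke at I1  (I1 integral (f out))
b1 stroke at I2  (I2: I, integral causality)
b2 stroke at I3  (I3 outputs flow p/I3)
b3 stroke at J1  (only one effort-in slot at J1)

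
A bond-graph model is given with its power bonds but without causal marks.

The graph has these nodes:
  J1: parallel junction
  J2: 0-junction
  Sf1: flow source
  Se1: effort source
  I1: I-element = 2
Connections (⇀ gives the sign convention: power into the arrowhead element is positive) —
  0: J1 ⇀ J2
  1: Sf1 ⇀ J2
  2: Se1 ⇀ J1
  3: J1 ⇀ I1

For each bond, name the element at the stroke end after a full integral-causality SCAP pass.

bond 1 |Sf1  (Sf1 (Sf) sets flow on bond)
bond 2 |J1  (Se1 fixes effort; stroke away)
bond 0 |J2  (J1: bond 2 brought effort, rest push out)
bond 3 |I1  (J1: bond 2 brought effort, rest push out)

bond 0 stroke at J2
bond 1 stroke at Sf1
bond 2 stroke at J1
bond 3 stroke at I1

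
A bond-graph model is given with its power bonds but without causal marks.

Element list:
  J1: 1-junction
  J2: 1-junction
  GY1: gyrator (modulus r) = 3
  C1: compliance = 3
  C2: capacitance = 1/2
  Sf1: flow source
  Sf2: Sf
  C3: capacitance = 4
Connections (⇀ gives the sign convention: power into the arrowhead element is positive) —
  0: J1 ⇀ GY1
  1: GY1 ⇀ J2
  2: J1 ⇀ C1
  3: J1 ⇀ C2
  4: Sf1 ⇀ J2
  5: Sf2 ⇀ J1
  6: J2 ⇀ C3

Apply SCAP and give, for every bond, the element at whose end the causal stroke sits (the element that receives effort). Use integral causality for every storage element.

bond 4 stroke→Sf1  (Sf1 (Sf) sets flow on bond)
bond 5 stroke→Sf2  (Sf2: flow source, stroke at near end)
bond 0 stroke→J1  (J1: bond 5 brought flow, rest push out)
bond 2 stroke→J1  (J1 flow already set via bond 5)
bond 3 stroke→J1  (J1: bond 5 brought flow, rest push out)
bond 1 stroke→J2  (J2 flow already set via bond 4)
bond 6 stroke→J2  (common-f at J2 fixed by 4)

β0 |J1
β1 |J2
β2 |J1
β3 |J1
β4 |Sf1
β5 |Sf2
β6 |J2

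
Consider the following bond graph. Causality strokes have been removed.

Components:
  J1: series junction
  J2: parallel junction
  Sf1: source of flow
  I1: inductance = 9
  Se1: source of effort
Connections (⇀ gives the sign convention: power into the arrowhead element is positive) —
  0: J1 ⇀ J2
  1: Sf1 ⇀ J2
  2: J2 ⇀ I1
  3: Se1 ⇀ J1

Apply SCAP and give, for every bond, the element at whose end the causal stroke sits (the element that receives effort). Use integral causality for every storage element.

#0 stroke at J2
#1 stroke at Sf1
#2 stroke at I1
#3 stroke at J1

b1 stroke→Sf1  (Sf1: flow source, stroke at near end)
b3 stroke→J1  (Se1 fixes effort; stroke away)
b0 stroke→J2  (closing 1-jn rule on J1)
b2 stroke→I1  (0-jn J2 has e-setter on 0)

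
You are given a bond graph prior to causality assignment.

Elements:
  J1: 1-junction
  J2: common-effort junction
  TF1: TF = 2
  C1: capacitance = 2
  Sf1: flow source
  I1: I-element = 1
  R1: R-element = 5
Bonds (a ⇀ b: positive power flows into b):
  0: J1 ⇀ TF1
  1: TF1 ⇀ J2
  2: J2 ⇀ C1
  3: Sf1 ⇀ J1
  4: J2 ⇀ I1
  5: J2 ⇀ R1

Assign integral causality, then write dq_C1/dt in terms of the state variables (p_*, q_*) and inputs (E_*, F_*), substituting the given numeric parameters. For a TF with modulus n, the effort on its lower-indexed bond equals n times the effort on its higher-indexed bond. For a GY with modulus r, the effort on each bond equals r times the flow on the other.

dq_C1/dt = 2*F_Sf1 - p_I1 - q_C1/10

β3 stroke→Sf1  (Sf1 fixes flow; stroke at Sf1)
β0 stroke→J1  (common-f at J1 fixed by 3)
β1 stroke→TF1  (TF1: transformer flips bond 0)
β2 stroke→J2  (C1 outputs effort q/C1)
β4 stroke→I1  (J2: bond 2 brought effort, rest push out)
β5 stroke→R1  (common-e at J2 fixed by 2)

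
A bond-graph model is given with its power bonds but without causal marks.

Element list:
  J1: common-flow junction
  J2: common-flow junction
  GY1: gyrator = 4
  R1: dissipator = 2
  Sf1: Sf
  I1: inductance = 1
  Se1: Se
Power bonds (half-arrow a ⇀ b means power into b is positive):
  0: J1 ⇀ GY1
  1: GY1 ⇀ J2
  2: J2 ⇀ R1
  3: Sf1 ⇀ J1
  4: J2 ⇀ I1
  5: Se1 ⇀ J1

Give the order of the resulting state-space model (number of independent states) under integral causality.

1  (I1 all integral)

#3 stroke→Sf1  (Sf1: flow source, stroke at near end)
#5 stroke→J1  (Se1 fixes effort; stroke away)
#0 stroke→J1  (1-jn J1 has f-setter on 3)
#1 stroke→J2  (GY1: gyrator matches bond 0)
#4 stroke→I1  (prefer integral on I1)
#2 stroke→J2  (common-f at J2 fixed by 4)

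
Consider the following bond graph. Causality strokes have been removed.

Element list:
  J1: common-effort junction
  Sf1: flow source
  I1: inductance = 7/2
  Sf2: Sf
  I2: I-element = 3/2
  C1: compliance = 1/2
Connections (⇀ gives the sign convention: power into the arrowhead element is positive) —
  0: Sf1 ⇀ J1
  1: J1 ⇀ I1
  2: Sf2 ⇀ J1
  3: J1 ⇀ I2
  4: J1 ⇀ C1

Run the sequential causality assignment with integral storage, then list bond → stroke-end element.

β0 |Sf1  (Sf1 fixes flow; stroke at Sf1)
β2 |Sf2  (Sf2 fixes flow; stroke at Sf2)
β1 |I1  (prefer integral on I1)
β3 |I2  (I2 outputs flow p/I2)
β4 |J1  (J1: last free bond brings effort in)

#0 stroke at Sf1
#1 stroke at I1
#2 stroke at Sf2
#3 stroke at I2
#4 stroke at J1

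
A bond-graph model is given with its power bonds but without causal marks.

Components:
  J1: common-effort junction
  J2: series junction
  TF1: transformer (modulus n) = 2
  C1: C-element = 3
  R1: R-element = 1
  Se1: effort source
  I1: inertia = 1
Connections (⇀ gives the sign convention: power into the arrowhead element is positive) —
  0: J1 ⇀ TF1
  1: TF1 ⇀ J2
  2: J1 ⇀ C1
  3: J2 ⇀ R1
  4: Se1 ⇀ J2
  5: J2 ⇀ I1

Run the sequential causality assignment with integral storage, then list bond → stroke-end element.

β0 stroke→TF1
β1 stroke→J2
β2 stroke→J1
β3 stroke→J2
β4 stroke→J2
β5 stroke→I1

b4 stroke→J2  (Se1: effort source, stroke at far end)
b2 stroke→J1  (C1: C, integral causality)
b0 stroke→TF1  (J1: bond 2 brought effort, rest push out)
b1 stroke→J2  (through TF1, causality passes straight; one stroke at TF1)
b5 stroke→I1  (I1: I, integral causality)
b3 stroke→J2  (common-f at J2 fixed by 5)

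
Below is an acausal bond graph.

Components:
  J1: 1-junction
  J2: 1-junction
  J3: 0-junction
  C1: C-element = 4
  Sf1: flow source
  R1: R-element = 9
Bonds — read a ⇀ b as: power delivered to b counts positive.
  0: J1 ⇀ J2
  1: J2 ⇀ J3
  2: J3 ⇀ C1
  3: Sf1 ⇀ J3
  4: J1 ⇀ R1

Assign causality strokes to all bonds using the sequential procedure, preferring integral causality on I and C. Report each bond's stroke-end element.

bond 3 |Sf1  (Sf1 (Sf) sets flow on bond)
bond 2 |J3  (prefer integral on C1)
bond 1 |J2  (J3 effort already set via bond 2)
bond 0 |J1  (J2 needs exactly one f-in)
bond 4 |R1  (only one flow-in slot at J1)

#0 |J1
#1 |J2
#2 |J3
#3 |Sf1
#4 |R1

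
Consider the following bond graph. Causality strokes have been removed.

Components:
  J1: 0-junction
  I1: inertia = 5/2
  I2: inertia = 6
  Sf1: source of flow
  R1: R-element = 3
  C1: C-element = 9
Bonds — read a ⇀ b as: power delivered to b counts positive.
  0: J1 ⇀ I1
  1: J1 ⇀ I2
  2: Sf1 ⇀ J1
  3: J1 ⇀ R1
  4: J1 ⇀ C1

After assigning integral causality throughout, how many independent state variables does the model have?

3  (C1, I1, I2 all integral)

#2 →Sf1  (source Sf1 imposes f)
#0 →I1  (prefer integral on I1)
#1 →I2  (I2: I, integral causality)
#4 →J1  (C1 outputs effort q/C1)
#3 →R1  (J1 effort already set via bond 4)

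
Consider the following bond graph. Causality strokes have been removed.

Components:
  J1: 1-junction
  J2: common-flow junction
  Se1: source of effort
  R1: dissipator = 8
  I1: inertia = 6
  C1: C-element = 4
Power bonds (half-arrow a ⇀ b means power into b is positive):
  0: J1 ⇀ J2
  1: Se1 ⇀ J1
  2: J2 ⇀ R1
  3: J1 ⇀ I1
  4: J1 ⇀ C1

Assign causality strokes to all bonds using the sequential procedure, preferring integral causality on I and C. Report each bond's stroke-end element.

β0 stroke at J1
β1 stroke at J1
β2 stroke at J2
β3 stroke at I1
β4 stroke at J1

bond 1 →J1  (source Se1 imposes e)
bond 3 →I1  (prefer integral on I1)
bond 0 →J1  (common-f at J1 fixed by 3)
bond 4 →J1  (common-f at J1 fixed by 3)
bond 2 →J2  (J2: bond 0 brought flow, rest push out)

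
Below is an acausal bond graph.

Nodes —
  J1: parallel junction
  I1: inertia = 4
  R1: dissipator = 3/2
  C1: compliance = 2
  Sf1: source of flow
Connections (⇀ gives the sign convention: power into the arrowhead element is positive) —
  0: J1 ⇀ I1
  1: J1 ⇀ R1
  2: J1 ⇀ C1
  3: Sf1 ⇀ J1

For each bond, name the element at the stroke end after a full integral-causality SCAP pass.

bond 0 stroke→I1
bond 1 stroke→R1
bond 2 stroke→J1
bond 3 stroke→Sf1

#3 stroke at Sf1  (source Sf1 imposes f)
#0 stroke at I1  (I1 outputs flow p/I1)
#2 stroke at J1  (C1 integral (e out))
#1 stroke at R1  (J1: bond 2 brought effort, rest push out)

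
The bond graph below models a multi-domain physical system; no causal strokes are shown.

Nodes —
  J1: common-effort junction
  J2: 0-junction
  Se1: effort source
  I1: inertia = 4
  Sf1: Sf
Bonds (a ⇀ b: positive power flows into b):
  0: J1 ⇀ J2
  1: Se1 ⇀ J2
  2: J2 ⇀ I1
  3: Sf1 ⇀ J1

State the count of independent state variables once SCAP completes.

β1 stroke→J2  (Se1 (Se) sets effort on bond)
β3 stroke→Sf1  (Sf1 fixes flow; stroke at Sf1)
β0 stroke→J1  (J1: last free bond brings effort in)
β2 stroke→I1  (J2: bond 1 brought effort, rest push out)

1  (I1 all integral)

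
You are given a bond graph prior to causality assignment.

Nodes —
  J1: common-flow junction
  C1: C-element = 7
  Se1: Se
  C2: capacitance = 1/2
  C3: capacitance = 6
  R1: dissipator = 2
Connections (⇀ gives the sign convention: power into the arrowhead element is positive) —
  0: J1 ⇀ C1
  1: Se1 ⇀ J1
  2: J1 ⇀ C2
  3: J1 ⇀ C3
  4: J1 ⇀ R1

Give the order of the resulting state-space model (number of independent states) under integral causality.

#1 →J1  (Se1: effort source, stroke at far end)
#0 →J1  (C1 outputs effort q/C1)
#2 →J1  (prefer integral on C2)
#3 →J1  (C3: C, integral causality)
#4 →R1  (J1: last free bond brings flow in)

3  (C1, C2, C3 all integral)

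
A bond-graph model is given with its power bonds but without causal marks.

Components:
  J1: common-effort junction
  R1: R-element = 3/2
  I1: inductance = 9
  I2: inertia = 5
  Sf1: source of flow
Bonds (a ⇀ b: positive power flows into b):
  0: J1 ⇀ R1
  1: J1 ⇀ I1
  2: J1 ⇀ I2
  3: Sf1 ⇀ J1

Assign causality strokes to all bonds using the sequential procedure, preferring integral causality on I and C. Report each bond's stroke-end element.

β0 stroke at J1
β1 stroke at I1
β2 stroke at I2
β3 stroke at Sf1

bond 3 stroke→Sf1  (source Sf1 imposes f)
bond 1 stroke→I1  (I1 integral (f out))
bond 2 stroke→I2  (I2 outputs flow p/I2)
bond 0 stroke→J1  (J1: last free bond brings effort in)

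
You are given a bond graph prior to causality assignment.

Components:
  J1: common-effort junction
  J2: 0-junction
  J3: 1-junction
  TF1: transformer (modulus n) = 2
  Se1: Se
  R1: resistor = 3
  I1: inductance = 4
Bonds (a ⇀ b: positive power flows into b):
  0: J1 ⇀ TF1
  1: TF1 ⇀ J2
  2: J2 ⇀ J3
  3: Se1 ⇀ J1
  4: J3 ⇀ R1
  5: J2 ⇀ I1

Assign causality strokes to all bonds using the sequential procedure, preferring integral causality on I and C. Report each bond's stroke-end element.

#3 →J1  (Se1: effort source, stroke at far end)
#0 →TF1  (J1: bond 3 brought effort, rest push out)
#1 →J2  (TF1: transformer flips bond 0)
#2 →J3  (J2 effort already set via bond 1)
#5 →I1  (J2: bond 1 brought effort, rest push out)
#4 →R1  (J3: last free bond brings flow in)

bond 0 →TF1
bond 1 →J2
bond 2 →J3
bond 3 →J1
bond 4 →R1
bond 5 →I1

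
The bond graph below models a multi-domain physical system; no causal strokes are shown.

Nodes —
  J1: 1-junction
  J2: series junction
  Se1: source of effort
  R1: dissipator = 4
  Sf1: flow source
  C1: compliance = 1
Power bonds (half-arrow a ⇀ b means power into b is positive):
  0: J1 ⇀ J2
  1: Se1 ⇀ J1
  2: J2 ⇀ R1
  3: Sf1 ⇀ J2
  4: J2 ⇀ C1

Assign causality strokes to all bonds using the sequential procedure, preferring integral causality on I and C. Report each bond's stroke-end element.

b0 |J2
b1 |J1
b2 |J2
b3 |Sf1
b4 |J2

bond 1 |J1  (Se1 (Se) sets effort on bond)
bond 3 |Sf1  (Sf1 (Sf) sets flow on bond)
bond 0 |J2  (J1: last free bond brings flow in)
bond 2 |J2  (common-f at J2 fixed by 3)
bond 4 |J2  (J2 flow already set via bond 3)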